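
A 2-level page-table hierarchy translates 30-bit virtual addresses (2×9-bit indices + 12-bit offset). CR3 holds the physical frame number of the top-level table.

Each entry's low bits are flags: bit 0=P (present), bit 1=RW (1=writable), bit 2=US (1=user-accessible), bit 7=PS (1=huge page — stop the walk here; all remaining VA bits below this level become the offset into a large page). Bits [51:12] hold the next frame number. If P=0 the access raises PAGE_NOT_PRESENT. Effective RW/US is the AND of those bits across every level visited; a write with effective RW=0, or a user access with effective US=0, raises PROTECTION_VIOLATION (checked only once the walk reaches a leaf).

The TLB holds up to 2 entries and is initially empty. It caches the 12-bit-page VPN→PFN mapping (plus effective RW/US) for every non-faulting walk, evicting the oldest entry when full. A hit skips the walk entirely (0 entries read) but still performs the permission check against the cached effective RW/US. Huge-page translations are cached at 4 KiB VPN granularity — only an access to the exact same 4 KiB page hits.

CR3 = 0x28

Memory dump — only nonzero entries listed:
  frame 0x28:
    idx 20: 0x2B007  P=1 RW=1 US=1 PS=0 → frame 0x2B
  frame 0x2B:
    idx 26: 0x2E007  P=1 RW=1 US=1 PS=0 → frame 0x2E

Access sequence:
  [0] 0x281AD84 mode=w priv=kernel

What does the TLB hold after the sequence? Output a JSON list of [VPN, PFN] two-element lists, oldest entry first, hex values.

Trace:
#0 VA=0x281AD84 (w,kernel):
  L0: frame=0x28 idx=20 entry=0x2B007 [P=1 RW=1 US=1 PS=0]
  L1: frame=0x2B idx=26 entry=0x2E007 [P=1 RW=1 US=1 PS=0]
  → PA=0x2ED84  (2 entries read)

TLB: [["0x281A", "0x2E"]]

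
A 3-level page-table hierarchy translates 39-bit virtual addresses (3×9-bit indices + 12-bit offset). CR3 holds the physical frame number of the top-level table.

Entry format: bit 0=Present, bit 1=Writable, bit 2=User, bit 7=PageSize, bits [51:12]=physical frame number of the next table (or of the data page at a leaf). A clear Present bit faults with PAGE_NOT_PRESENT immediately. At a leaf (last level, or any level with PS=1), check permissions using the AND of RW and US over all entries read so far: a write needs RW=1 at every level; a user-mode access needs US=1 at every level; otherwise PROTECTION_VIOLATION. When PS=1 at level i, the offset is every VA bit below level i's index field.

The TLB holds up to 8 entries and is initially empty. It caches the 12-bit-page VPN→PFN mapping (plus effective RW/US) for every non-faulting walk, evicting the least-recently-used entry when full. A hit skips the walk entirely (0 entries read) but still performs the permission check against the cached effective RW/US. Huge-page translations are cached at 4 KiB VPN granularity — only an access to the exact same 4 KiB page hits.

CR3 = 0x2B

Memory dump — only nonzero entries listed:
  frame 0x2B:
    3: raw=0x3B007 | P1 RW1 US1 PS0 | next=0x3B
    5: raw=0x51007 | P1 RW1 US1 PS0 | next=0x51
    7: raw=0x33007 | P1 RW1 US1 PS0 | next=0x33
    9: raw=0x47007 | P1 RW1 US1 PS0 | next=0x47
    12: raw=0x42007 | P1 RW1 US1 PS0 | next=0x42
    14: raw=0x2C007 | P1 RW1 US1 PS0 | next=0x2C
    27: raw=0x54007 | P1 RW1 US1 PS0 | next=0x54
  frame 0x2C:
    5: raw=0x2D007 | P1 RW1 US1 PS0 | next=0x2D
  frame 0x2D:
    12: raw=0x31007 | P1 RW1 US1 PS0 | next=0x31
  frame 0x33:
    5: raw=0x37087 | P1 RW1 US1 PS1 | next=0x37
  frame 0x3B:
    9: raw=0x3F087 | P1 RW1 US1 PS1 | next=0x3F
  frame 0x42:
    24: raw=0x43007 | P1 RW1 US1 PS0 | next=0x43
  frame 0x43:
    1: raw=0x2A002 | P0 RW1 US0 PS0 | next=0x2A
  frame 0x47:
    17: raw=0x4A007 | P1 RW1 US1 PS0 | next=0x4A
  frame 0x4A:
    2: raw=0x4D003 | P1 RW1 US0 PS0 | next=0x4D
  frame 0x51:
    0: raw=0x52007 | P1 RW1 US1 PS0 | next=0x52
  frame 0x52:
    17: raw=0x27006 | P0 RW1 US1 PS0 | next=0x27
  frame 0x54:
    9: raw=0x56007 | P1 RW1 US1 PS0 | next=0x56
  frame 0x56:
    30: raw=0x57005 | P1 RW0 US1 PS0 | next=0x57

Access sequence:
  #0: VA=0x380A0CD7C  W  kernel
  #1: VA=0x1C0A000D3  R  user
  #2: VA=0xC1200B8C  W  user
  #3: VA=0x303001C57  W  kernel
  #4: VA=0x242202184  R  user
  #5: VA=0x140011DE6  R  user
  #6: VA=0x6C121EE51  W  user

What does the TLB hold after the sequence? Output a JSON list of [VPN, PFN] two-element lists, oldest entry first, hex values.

Trace:
#0 VA=0x380A0CD7C (w,kernel):
  [0] read 0x2B idx=14: raw=0x2C007 flags P=1 W=1 U=1 S=0
  [1] read 0x2C idx=5: raw=0x2D007 flags P=1 W=1 U=1 S=0
  [2] read 0x2D idx=12: raw=0x31007 flags P=1 W=1 U=1 S=0
  → PA=0x31D7C  (3 entries read)
#1 VA=0x1C0A000D3 (r,user):
  [0] read 0x2B idx=7: raw=0x33007 flags P=1 W=1 U=1 S=0
  [1] read 0x33 idx=5: raw=0x37087 flags P=1 W=1 U=1 S=1
  → PA=0x370D3 (huge @L1)  (2 entries read)
#2 VA=0xC1200B8C (w,user):
  [0] read 0x2B idx=3: raw=0x3B007 flags P=1 W=1 U=1 S=0
  [1] read 0x3B idx=9: raw=0x3F087 flags P=1 W=1 U=1 S=1
  → PA=0x3FB8C (huge @L1)  (2 entries read)
#3 VA=0x303001C57 (w,kernel):
  [0] read 0x2B idx=12: raw=0x42007 flags P=1 W=1 U=1 S=0
  [1] read 0x42 idx=24: raw=0x43007 flags P=1 W=1 U=1 S=0
  [2] read 0x43 idx=1: raw=0x2A002 flags P=0 W=1 U=0 S=0
  ⇒ fault: PAGE_NOT_PRESENT  — 3 lookups
#4 VA=0x242202184 (r,user):
  [0] read 0x2B idx=9: raw=0x47007 flags P=1 W=1 U=1 S=0
  [1] read 0x47 idx=17: raw=0x4A007 flags P=1 W=1 U=1 S=0
  [2] read 0x4A idx=2: raw=0x4D003 flags P=1 W=1 U=0 S=0
  ⇒ fault: PROTECTION_VIOLATION  — 3 lookups
#5 VA=0x140011DE6 (r,user):
  [0] read 0x2B idx=5: raw=0x51007 flags P=1 W=1 U=1 S=0
  [1] read 0x51 idx=0: raw=0x52007 flags P=1 W=1 U=1 S=0
  [2] read 0x52 idx=17: raw=0x27006 flags P=0 W=1 U=1 S=0
  ⇒ fault: PAGE_NOT_PRESENT  — 3 lookups
#6 VA=0x6C121EE51 (w,user):
  [0] read 0x2B idx=27: raw=0x54007 flags P=1 W=1 U=1 S=0
  [1] read 0x54 idx=9: raw=0x56007 flags P=1 W=1 U=1 S=0
  [2] read 0x56 idx=30: raw=0x57005 flags P=1 W=0 U=1 S=0
  ⇒ fault: PROTECTION_VIOLATION  — 3 lookups

TLB: [["0x380A0C", "0x31"], ["0x1C0A00", "0x37"], ["0xC1200", "0x3F"]]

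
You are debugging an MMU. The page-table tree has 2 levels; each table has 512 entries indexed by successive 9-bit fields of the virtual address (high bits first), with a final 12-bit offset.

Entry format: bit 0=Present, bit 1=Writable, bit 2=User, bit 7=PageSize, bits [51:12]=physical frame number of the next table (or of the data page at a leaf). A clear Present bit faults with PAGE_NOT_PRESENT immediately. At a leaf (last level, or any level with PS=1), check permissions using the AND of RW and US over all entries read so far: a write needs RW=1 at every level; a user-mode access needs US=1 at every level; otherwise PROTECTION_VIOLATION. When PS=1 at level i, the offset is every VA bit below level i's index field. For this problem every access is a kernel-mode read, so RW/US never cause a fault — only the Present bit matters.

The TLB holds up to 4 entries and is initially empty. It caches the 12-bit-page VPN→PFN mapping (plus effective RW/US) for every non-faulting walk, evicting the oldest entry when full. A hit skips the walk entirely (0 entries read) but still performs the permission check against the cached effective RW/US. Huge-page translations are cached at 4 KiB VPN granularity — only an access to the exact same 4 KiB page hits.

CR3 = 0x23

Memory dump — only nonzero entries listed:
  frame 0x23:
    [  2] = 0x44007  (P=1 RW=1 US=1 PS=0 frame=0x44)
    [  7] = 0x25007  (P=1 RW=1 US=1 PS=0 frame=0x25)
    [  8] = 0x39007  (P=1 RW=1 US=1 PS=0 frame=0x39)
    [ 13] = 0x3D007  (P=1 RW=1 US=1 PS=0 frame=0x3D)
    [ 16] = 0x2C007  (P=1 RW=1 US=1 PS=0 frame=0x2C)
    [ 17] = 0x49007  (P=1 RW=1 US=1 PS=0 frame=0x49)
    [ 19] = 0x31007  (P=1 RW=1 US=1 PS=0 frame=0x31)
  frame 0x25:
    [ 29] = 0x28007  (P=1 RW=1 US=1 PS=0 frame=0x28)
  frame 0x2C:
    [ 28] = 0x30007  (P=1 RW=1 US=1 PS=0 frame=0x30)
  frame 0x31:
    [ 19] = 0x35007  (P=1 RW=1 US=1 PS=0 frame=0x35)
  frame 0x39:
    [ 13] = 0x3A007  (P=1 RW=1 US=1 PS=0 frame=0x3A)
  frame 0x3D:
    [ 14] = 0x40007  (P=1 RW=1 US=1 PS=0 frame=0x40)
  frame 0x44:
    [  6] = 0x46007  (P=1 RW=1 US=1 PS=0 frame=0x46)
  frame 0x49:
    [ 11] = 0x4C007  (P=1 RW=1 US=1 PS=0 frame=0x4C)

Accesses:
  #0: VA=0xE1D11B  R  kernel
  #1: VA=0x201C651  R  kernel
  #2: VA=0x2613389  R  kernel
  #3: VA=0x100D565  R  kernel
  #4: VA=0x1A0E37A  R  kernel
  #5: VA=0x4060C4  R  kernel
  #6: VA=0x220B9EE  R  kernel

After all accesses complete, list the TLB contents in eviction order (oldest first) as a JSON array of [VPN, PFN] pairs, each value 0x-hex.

Trace:
#0 VA=0xE1D11B (r,kernel):
  [0] read 0x23 idx=7: raw=0x25007 flags P=1 W=1 U=1 S=0
  [1] read 0x25 idx=29: raw=0x28007 flags P=1 W=1 U=1 S=0
  ✓ 0x2811B  — 2 lookups
#1 VA=0x201C651 (r,kernel):
  [0] read 0x23 idx=16: raw=0x2C007 flags P=1 W=1 U=1 S=0
  [1] read 0x2C idx=28: raw=0x30007 flags P=1 W=1 U=1 S=0
  ✓ 0x30651  — 2 lookups
#2 VA=0x2613389 (r,kernel):
  [0] read 0x23 idx=19: raw=0x31007 flags P=1 W=1 U=1 S=0
  [1] read 0x31 idx=19: raw=0x35007 flags P=1 W=1 U=1 S=0
  ✓ 0x35389  — 2 lookups
#3 VA=0x100D565 (r,kernel):
  [0] read 0x23 idx=8: raw=0x39007 flags P=1 W=1 U=1 S=0
  [1] read 0x39 idx=13: raw=0x3A007 flags P=1 W=1 U=1 S=0
  ✓ 0x3A565  — 2 lookups
#4 VA=0x1A0E37A (r,kernel):
  [0] read 0x23 idx=13: raw=0x3D007 flags P=1 W=1 U=1 S=0
  [1] read 0x3D idx=14: raw=0x40007 flags P=1 W=1 U=1 S=0
  ✓ 0x4037A  — 2 lookups
#5 VA=0x4060C4 (r,kernel):
  [0] read 0x23 idx=2: raw=0x44007 flags P=1 W=1 U=1 S=0
  [1] read 0x44 idx=6: raw=0x46007 flags P=1 W=1 U=1 S=0
  ✓ 0x460C4  — 2 lookups
#6 VA=0x220B9EE (r,kernel):
  [0] read 0x23 idx=17: raw=0x49007 flags P=1 W=1 U=1 S=0
  [1] read 0x49 idx=11: raw=0x4C007 flags P=1 W=1 U=1 S=0
  ✓ 0x4C9EE  — 2 lookups

TLB: [["0x100D", "0x3A"], ["0x1A0E", "0x40"], ["0x406", "0x46"], ["0x220B", "0x4C"]]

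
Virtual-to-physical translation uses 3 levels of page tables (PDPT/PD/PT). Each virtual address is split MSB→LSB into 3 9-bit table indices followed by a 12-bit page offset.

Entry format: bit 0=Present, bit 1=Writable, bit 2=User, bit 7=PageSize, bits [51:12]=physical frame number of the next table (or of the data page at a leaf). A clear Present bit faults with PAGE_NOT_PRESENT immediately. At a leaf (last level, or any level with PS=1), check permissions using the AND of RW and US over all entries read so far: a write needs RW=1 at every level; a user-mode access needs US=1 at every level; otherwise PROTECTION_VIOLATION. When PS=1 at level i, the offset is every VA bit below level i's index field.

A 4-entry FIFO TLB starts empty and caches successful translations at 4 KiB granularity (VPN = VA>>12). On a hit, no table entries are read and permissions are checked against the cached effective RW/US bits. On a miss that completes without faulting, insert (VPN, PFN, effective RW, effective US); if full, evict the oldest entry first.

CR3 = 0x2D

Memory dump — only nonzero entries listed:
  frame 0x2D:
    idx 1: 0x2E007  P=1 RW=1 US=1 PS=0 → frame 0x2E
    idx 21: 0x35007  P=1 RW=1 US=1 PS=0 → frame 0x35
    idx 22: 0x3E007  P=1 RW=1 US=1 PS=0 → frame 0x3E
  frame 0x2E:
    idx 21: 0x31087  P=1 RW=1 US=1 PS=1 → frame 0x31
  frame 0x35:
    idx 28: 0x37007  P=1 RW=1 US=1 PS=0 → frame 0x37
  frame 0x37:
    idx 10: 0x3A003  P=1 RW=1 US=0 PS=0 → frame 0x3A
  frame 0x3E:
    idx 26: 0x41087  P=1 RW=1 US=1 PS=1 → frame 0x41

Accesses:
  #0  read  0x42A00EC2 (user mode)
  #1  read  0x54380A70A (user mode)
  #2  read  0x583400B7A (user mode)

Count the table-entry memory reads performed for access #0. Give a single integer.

Trace:
#0 VA=0x42A00EC2 (r,user):
  lvl0: tbl 0x2D, slot 1 ⇒ 0x2E007 (P1/RW1/US1/PS0)
  lvl1: tbl 0x2E, slot 21 ⇒ 0x31087 (P1/RW1/US1/PS1)
  ⇒ phys 0x31EC2 (huge @L1)  [2 reads]
#1 VA=0x54380A70A (r,user):
  lvl0: tbl 0x2D, slot 21 ⇒ 0x35007 (P1/RW1/US1/PS0)
  lvl1: tbl 0x35, slot 28 ⇒ 0x37007 (P1/RW1/US1/PS0)
  lvl2: tbl 0x37, slot 10 ⇒ 0x3A003 (P1/RW1/US0/PS0)
  → PROTECTION_VIOLATION  (3 entries read)
#2 VA=0x583400B7A (r,user):
  lvl0: tbl 0x2D, slot 22 ⇒ 0x3E007 (P1/RW1/US1/PS0)
  lvl1: tbl 0x3E, slot 26 ⇒ 0x41087 (P1/RW1/US1/PS1)
  ⇒ phys 0x41B7A (huge @L1)  [2 reads]

Entries read for #0: 2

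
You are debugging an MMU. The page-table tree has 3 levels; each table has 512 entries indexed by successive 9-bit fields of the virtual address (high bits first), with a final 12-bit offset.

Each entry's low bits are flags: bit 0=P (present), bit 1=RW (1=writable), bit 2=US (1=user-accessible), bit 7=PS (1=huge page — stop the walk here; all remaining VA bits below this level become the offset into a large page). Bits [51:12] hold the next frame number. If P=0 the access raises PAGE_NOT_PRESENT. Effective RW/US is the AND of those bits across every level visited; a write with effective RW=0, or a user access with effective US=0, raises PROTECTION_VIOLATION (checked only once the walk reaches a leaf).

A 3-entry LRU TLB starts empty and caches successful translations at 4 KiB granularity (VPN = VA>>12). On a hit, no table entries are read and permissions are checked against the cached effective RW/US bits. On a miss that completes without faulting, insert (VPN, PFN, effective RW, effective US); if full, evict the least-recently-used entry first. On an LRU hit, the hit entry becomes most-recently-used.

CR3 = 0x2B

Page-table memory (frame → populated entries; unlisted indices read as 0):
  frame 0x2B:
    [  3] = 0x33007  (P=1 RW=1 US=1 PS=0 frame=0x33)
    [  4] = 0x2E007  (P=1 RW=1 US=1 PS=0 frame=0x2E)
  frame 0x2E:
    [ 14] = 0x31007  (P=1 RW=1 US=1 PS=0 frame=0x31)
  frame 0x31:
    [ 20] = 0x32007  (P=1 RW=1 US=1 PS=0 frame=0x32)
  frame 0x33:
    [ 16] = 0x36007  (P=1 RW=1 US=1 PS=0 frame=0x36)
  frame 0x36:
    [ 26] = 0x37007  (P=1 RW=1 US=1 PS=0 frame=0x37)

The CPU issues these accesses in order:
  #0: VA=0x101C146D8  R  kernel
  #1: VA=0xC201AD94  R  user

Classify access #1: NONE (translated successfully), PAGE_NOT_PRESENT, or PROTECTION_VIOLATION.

Trace:
#0 VA=0x101C146D8 (r,kernel):
  lvl0: tbl 0x2B, slot 4 ⇒ 0x2E007 (P1/RW1/US1/PS0)
  lvl1: tbl 0x2E, slot 14 ⇒ 0x31007 (P1/RW1/US1/PS0)
  lvl2: tbl 0x31, slot 20 ⇒ 0x32007 (P1/RW1/US1/PS0)
  ✓ 0x326D8  — 3 lookups
#1 VA=0xC201AD94 (r,user):
  lvl0: tbl 0x2B, slot 3 ⇒ 0x33007 (P1/RW1/US1/PS0)
  lvl1: tbl 0x33, slot 16 ⇒ 0x36007 (P1/RW1/US1/PS0)
  lvl2: tbl 0x36, slot 26 ⇒ 0x37007 (P1/RW1/US1/PS0)
  ✓ 0x37D94  — 3 lookups

Access #1 fault: NONE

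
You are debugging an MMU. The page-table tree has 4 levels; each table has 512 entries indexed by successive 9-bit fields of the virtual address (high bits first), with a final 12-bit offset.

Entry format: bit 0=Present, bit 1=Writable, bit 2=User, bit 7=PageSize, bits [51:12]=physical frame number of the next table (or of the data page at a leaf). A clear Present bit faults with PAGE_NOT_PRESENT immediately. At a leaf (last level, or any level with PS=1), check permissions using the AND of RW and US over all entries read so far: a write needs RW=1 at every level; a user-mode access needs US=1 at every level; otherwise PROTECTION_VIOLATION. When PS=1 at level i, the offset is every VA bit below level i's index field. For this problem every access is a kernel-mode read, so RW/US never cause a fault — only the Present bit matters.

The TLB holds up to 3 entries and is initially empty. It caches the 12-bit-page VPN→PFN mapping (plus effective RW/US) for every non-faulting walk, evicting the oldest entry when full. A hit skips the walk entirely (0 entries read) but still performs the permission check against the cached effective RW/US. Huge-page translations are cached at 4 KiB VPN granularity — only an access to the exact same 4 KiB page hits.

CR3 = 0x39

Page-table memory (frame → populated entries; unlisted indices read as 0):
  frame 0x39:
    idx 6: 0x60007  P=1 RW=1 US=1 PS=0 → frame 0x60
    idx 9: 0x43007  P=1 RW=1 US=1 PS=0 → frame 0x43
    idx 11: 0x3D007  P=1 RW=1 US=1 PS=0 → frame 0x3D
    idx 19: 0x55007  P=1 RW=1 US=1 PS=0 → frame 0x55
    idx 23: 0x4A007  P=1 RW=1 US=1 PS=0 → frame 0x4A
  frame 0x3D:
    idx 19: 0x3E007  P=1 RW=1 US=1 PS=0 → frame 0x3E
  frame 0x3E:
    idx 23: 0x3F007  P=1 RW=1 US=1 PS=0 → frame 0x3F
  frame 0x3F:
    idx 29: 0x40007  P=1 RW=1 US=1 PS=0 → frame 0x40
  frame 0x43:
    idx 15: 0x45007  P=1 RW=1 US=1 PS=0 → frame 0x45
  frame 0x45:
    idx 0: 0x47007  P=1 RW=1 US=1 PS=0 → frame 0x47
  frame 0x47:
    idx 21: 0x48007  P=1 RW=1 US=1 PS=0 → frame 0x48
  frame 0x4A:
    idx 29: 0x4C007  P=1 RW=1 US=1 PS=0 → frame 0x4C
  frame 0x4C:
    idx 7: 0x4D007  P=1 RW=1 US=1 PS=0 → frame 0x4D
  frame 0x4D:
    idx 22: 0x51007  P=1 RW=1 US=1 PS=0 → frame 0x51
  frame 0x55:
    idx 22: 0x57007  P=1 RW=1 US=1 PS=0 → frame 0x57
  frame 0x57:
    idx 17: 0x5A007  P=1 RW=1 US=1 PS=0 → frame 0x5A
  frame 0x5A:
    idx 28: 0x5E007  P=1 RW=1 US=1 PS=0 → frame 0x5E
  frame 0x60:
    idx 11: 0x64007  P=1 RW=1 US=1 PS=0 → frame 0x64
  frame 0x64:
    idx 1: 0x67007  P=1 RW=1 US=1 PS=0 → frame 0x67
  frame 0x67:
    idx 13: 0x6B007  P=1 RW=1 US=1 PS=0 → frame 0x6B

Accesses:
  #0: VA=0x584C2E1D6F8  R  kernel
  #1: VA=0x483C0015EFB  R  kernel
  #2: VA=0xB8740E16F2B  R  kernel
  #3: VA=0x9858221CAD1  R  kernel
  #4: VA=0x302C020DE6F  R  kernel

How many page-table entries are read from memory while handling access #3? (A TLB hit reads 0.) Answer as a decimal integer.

Per-access translation:
#0 VA=0x584C2E1D6F8 (r,kernel):
  L0: frame=0x39 idx=11 entry=0x3D007 [P=1 RW=1 US=1 PS=0]
  L1: frame=0x3D idx=19 entry=0x3E007 [P=1 RW=1 US=1 PS=0]
  L2: frame=0x3E idx=23 entry=0x3F007 [P=1 RW=1 US=1 PS=0]
  L3: frame=0x3F idx=29 entry=0x40007 [P=1 RW=1 US=1 PS=0]
  ✓ 0x406F8  — 4 lookups
#1 VA=0x483C0015EFB (r,kernel):
  L0: frame=0x39 idx=9 entry=0x43007 [P=1 RW=1 US=1 PS=0]
  L1: frame=0x43 idx=15 entry=0x45007 [P=1 RW=1 US=1 PS=0]
  L2: frame=0x45 idx=0 entry=0x47007 [P=1 RW=1 US=1 PS=0]
  L3: frame=0x47 idx=21 entry=0x48007 [P=1 RW=1 US=1 PS=0]
  ✓ 0x48EFB  — 4 lookups
#2 VA=0xB8740E16F2B (r,kernel):
  L0: frame=0x39 idx=23 entry=0x4A007 [P=1 RW=1 US=1 PS=0]
  L1: frame=0x4A idx=29 entry=0x4C007 [P=1 RW=1 US=1 PS=0]
  L2: frame=0x4C idx=7 entry=0x4D007 [P=1 RW=1 US=1 PS=0]
  L3: frame=0x4D idx=22 entry=0x51007 [P=1 RW=1 US=1 PS=0]
  ✓ 0x51F2B  — 4 lookups
#3 VA=0x9858221CAD1 (r,kernel):
  L0: frame=0x39 idx=19 entry=0x55007 [P=1 RW=1 US=1 PS=0]
  L1: frame=0x55 idx=22 entry=0x57007 [P=1 RW=1 US=1 PS=0]
  L2: frame=0x57 idx=17 entry=0x5A007 [P=1 RW=1 US=1 PS=0]
  L3: frame=0x5A idx=28 entry=0x5E007 [P=1 RW=1 US=1 PS=0]
  ✓ 0x5EAD1  — 4 lookups
#4 VA=0x302C020DE6F (r,kernel):
  L0: frame=0x39 idx=6 entry=0x60007 [P=1 RW=1 US=1 PS=0]
  L1: frame=0x60 idx=11 entry=0x64007 [P=1 RW=1 US=1 PS=0]
  L2: frame=0x64 idx=1 entry=0x67007 [P=1 RW=1 US=1 PS=0]
  L3: frame=0x67 idx=13 entry=0x6B007 [P=1 RW=1 US=1 PS=0]
  ✓ 0x6BE6F  — 4 lookups

Entries read for #3: 4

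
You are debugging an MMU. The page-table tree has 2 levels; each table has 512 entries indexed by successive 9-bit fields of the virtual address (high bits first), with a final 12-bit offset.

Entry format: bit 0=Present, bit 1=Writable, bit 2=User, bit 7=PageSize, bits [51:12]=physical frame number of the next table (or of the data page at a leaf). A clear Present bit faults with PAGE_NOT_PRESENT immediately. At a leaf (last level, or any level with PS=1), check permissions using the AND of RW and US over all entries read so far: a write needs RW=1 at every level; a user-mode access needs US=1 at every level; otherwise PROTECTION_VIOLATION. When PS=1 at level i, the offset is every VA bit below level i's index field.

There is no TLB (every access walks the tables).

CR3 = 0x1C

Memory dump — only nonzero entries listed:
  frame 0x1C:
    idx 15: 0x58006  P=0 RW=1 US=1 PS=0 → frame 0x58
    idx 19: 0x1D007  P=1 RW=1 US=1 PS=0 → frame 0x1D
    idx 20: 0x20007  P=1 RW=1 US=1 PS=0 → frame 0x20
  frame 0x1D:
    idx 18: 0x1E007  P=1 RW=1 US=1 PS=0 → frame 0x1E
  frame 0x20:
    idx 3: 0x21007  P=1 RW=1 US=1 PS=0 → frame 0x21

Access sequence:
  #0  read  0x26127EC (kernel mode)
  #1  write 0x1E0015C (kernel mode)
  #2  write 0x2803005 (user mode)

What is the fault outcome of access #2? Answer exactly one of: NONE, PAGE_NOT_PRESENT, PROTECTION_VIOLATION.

Per-access translation:
#0 VA=0x26127EC (r,kernel):
  L0: frame=0x1C idx=19 entry=0x1D007 [P=1 RW=1 US=1 PS=0]
  L1: frame=0x1D idx=18 entry=0x1E007 [P=1 RW=1 US=1 PS=0]
  → PA=0x1E7EC  (2 entries read)
#1 VA=0x1E0015C (w,kernel):
  L0: frame=0x1C idx=15 entry=0x58006 [P=0 RW=1 US=1 PS=0]
  ⇒ fault: PAGE_NOT_PRESENT  — 1 lookups
#2 VA=0x2803005 (w,user):
  L0: frame=0x1C idx=20 entry=0x20007 [P=1 RW=1 US=1 PS=0]
  L1: frame=0x20 idx=3 entry=0x21007 [P=1 RW=1 US=1 PS=0]
  → PA=0x21005  (2 entries read)

Access #2 fault: NONE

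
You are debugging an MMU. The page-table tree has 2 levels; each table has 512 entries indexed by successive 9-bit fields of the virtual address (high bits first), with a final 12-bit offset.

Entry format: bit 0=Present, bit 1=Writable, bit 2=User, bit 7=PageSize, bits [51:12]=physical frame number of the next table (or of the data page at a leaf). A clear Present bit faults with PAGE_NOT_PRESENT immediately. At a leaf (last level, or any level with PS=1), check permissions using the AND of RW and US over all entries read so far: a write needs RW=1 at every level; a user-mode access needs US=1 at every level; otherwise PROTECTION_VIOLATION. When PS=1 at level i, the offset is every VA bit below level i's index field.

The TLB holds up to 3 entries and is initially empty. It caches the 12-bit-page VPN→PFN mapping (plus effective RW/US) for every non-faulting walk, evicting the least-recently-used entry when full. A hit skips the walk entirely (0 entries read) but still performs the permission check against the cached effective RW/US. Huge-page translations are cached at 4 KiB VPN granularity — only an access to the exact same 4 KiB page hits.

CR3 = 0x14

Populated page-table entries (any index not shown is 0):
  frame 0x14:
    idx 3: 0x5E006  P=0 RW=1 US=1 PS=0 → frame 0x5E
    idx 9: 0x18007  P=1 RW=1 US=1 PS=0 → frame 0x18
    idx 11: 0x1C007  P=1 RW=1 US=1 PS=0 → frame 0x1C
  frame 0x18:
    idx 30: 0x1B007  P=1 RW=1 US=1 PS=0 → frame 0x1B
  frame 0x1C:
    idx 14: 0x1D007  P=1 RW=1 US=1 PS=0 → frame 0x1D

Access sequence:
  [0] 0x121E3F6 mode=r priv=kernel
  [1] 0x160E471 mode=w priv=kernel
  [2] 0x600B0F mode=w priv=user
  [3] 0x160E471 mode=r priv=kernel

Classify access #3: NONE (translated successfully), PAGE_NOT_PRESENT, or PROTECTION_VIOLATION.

Walk each access:
#0 VA=0x121E3F6 (r,kernel):
  lvl0: tbl 0x14, slot 9 ⇒ 0x18007 (P1/RW1/US1/PS0)
  lvl1: tbl 0x18, slot 30 ⇒ 0x1B007 (P1/RW1/US1/PS0)
  ✓ 0x1B3F6  — 2 lookups
#1 VA=0x160E471 (w,kernel):
  lvl0: tbl 0x14, slot 11 ⇒ 0x1C007 (P1/RW1/US1/PS0)
  lvl1: tbl 0x1C, slot 14 ⇒ 0x1D007 (P1/RW1/US1/PS0)
  ✓ 0x1D471  — 2 lookups
#2 VA=0x600B0F (w,user):
  lvl0: tbl 0x14, slot 3 ⇒ 0x5E006 (P0/RW1/US1/PS0)
  → PAGE_NOT_PRESENT  (1 entries read)
#3 VA=0x160E471 (r,kernel):
  TLB hit vpn=0x160E → PA=0x1D471

Access #3 fault: NONE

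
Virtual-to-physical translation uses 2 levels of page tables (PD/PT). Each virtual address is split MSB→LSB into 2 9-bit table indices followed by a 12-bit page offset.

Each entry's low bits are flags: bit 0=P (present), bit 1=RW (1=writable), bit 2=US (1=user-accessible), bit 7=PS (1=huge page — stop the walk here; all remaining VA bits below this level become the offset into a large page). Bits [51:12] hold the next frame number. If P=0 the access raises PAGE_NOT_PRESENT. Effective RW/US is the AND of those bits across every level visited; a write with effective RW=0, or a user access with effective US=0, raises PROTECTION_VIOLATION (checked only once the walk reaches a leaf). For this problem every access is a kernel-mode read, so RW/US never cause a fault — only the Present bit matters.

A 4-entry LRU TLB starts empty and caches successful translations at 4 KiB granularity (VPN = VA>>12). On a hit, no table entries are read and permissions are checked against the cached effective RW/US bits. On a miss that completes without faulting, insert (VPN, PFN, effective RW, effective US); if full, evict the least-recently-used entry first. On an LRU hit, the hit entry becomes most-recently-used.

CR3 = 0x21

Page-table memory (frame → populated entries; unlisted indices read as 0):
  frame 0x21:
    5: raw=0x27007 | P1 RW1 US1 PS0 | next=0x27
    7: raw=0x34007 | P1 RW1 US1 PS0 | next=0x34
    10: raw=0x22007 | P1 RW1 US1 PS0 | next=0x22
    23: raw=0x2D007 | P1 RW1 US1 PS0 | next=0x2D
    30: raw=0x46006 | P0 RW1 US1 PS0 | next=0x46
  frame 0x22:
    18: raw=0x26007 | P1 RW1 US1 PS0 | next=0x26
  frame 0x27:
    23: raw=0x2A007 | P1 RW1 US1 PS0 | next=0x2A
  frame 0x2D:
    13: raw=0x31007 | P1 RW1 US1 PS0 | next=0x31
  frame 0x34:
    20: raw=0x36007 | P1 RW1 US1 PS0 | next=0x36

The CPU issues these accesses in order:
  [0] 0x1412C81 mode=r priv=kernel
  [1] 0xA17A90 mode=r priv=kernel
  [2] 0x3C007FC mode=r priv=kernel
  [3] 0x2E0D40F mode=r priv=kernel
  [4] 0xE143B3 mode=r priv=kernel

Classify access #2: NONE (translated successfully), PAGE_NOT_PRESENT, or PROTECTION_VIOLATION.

Trace:
#0 VA=0x1412C81 (r,kernel):
  L0 @0x21[10] → 0x22007  P=1,RW=1,US=1,PS=0
  L1 @0x22[18] → 0x26007  P=1,RW=1,US=1,PS=0
  → PA=0x26C81  (2 entries read)
#1 VA=0xA17A90 (r,kernel):
  L0 @0x21[5] → 0x27007  P=1,RW=1,US=1,PS=0
  L1 @0x27[23] → 0x2A007  P=1,RW=1,US=1,PS=0
  → PA=0x2AA90  (2 entries read)
#2 VA=0x3C007FC (r,kernel):
  L0 @0x21[30] → 0x46006  P=0,RW=1,US=1,PS=0
  → PAGE_NOT_PRESENT  (1 entries read)
#3 VA=0x2E0D40F (r,kernel):
  L0 @0x21[23] → 0x2D007  P=1,RW=1,US=1,PS=0
  L1 @0x2D[13] → 0x31007  P=1,RW=1,US=1,PS=0
  → PA=0x3140F  (2 entries read)
#4 VA=0xE143B3 (r,kernel):
  L0 @0x21[7] → 0x34007  P=1,RW=1,US=1,PS=0
  L1 @0x34[20] → 0x36007  P=1,RW=1,US=1,PS=0
  → PA=0x363B3  (2 entries read)

Access #2 fault: PAGE_NOT_PRESENT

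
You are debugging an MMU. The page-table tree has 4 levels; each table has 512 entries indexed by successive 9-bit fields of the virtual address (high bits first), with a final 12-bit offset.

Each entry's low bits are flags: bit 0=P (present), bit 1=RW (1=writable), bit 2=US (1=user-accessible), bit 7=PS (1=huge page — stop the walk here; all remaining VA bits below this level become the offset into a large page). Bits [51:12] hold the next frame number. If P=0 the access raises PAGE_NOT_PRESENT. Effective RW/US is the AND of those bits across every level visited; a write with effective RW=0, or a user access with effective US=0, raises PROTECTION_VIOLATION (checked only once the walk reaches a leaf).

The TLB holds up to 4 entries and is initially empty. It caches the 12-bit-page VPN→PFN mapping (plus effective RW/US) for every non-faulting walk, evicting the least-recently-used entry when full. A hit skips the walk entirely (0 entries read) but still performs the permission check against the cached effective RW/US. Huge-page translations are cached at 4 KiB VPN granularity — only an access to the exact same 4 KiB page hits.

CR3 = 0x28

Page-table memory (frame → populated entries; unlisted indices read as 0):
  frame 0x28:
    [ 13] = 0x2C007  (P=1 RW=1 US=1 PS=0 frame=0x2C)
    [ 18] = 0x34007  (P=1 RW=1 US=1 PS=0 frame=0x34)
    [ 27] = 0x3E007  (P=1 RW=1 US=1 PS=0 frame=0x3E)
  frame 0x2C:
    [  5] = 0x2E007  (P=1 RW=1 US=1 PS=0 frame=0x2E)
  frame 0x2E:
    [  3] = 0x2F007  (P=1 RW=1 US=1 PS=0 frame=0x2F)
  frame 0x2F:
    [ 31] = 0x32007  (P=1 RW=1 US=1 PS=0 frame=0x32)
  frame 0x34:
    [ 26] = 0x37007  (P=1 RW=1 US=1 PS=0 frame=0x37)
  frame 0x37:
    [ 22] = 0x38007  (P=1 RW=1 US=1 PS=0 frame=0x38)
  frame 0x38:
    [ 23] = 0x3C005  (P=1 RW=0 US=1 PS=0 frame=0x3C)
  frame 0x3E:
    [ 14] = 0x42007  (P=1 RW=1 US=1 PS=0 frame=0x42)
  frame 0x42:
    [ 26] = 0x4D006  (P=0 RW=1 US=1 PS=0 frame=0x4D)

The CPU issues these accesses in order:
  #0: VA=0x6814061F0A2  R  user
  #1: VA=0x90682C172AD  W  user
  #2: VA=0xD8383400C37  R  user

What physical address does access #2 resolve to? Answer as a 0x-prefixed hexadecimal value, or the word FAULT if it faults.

Trace:
#0 VA=0x6814061F0A2 (r,user):
  L0: frame=0x28 idx=13 entry=0x2C007 [P=1 RW=1 US=1 PS=0]
  L1: frame=0x2C idx=5 entry=0x2E007 [P=1 RW=1 US=1 PS=0]
  L2: frame=0x2E idx=3 entry=0x2F007 [P=1 RW=1 US=1 PS=0]
  L3: frame=0x2F idx=31 entry=0x32007 [P=1 RW=1 US=1 PS=0]
  ⇒ phys 0x320A2  [4 reads]
#1 VA=0x90682C172AD (w,user):
  L0: frame=0x28 idx=18 entry=0x34007 [P=1 RW=1 US=1 PS=0]
  L1: frame=0x34 idx=26 entry=0x37007 [P=1 RW=1 US=1 PS=0]
  L2: frame=0x37 idx=22 entry=0x38007 [P=1 RW=1 US=1 PS=0]
  L3: frame=0x38 idx=23 entry=0x3C005 [P=1 RW=0 US=1 PS=0]
  → PROTECTION_VIOLATION  (4 entries read)
#2 VA=0xD8383400C37 (r,user):
  L0: frame=0x28 idx=27 entry=0x3E007 [P=1 RW=1 US=1 PS=0]
  L1: frame=0x3E idx=14 entry=0x42007 [P=1 RW=1 US=1 PS=0]
  L2: frame=0x42 idx=26 entry=0x4D006 [P=0 RW=1 US=1 PS=0]
  → PAGE_NOT_PRESENT  (3 entries read)

Access #2 PA: FAULT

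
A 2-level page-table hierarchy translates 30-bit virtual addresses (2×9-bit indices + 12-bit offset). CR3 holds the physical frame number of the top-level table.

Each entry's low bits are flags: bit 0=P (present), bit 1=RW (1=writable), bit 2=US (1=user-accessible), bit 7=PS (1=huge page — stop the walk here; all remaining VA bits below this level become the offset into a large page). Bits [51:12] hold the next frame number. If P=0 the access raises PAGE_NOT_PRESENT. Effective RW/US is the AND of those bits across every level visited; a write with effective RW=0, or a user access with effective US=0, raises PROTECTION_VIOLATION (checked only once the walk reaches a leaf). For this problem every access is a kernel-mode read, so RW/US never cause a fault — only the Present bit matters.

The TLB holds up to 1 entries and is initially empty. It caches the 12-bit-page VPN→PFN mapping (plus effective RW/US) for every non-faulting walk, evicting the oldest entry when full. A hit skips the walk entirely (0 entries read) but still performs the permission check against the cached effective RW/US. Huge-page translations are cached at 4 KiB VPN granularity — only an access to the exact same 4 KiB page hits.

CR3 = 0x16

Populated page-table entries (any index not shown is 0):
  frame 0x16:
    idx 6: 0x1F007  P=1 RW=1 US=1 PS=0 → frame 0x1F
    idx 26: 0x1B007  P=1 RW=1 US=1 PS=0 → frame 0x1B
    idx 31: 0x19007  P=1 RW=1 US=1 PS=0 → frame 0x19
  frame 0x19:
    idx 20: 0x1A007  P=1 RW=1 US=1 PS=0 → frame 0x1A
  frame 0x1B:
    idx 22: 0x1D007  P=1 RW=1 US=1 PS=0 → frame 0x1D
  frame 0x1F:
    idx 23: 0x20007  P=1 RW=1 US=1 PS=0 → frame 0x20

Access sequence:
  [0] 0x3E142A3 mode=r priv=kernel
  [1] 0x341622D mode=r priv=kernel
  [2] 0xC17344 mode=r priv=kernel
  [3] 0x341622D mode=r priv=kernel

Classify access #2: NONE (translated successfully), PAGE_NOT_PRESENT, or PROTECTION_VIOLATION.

Walk each access:
#0 VA=0x3E142A3 (r,kernel):
  [0] read 0x16 idx=31: raw=0x19007 flags P=1 W=1 U=1 S=0
  [1] read 0x19 idx=20: raw=0x1A007 flags P=1 W=1 U=1 S=0
  ✓ 0x1A2A3  — 2 lookups
#1 VA=0x341622D (r,kernel):
  [0] read 0x16 idx=26: raw=0x1B007 flags P=1 W=1 U=1 S=0
  [1] read 0x1B idx=22: raw=0x1D007 flags P=1 W=1 U=1 S=0
  ✓ 0x1D22D  — 2 lookups
#2 VA=0xC17344 (r,kernel):
  [0] read 0x16 idx=6: raw=0x1F007 flags P=1 W=1 U=1 S=0
  [1] read 0x1F idx=23: raw=0x20007 flags P=1 W=1 U=1 S=0
  ✓ 0x20344  — 2 lookups
#3 VA=0x341622D (r,kernel):
  [0] read 0x16 idx=26: raw=0x1B007 flags P=1 W=1 U=1 S=0
  [1] read 0x1B idx=22: raw=0x1D007 flags P=1 W=1 U=1 S=0
  ✓ 0x1D22D  — 2 lookups

Access #2 fault: NONE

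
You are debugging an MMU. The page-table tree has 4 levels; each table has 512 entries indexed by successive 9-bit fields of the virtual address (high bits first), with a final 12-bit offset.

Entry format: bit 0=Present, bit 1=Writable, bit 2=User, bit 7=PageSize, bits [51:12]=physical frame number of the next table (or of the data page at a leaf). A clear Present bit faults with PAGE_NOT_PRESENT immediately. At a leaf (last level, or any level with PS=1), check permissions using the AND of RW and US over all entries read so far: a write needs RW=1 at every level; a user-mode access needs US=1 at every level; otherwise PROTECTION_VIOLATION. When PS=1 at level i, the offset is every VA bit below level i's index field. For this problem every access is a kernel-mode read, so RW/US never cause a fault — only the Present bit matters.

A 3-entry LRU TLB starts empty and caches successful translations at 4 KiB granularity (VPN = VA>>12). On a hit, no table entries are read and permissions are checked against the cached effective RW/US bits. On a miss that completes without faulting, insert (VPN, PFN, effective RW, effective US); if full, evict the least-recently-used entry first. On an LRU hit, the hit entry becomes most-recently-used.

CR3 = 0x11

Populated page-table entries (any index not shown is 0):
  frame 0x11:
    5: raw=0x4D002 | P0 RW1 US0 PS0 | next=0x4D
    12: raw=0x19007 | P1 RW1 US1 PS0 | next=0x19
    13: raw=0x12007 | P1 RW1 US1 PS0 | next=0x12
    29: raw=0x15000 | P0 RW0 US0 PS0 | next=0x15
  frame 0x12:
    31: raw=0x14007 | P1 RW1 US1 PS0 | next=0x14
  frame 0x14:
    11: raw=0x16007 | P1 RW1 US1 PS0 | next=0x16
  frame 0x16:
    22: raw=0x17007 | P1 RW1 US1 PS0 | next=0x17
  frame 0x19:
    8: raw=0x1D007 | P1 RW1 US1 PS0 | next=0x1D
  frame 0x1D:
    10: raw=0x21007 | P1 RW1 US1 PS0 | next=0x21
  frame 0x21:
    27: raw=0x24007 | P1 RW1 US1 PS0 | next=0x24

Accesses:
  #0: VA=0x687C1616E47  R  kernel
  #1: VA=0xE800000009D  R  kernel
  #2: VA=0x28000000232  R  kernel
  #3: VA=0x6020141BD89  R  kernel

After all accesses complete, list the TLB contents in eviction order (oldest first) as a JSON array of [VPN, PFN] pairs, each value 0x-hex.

Trace:
#0 VA=0x687C1616E47 (r,kernel):
  [0] read 0x11 idx=13: raw=0x12007 flags P=1 W=1 U=1 S=0
  [1] read 0x12 idx=31: raw=0x14007 flags P=1 W=1 U=1 S=0
  [2] read 0x14 idx=11: raw=0x16007 flags P=1 W=1 U=1 S=0
  [3] read 0x16 idx=22: raw=0x17007 flags P=1 W=1 U=1 S=0
  ✓ 0x17E47  — 4 lookups
#1 VA=0xE800000009D (r,kernel):
  [0] read 0x11 idx=29: raw=0x15000 flags P=0 W=0 U=0 S=0
  ⇒ fault: PAGE_NOT_PRESENT  — 1 lookups
#2 VA=0x28000000232 (r,kernel):
  [0] read 0x11 idx=5: raw=0x4D002 flags P=0 W=1 U=0 S=0
  ⇒ fault: PAGE_NOT_PRESENT  — 1 lookups
#3 VA=0x6020141BD89 (r,kernel):
  [0] read 0x11 idx=12: raw=0x19007 flags P=1 W=1 U=1 S=0
  [1] read 0x19 idx=8: raw=0x1D007 flags P=1 W=1 U=1 S=0
  [2] read 0x1D idx=10: raw=0x21007 flags P=1 W=1 U=1 S=0
  [3] read 0x21 idx=27: raw=0x24007 flags P=1 W=1 U=1 S=0
  ✓ 0x24D89  — 4 lookups

TLB: [["0x687C1616", "0x17"], ["0x6020141B", "0x24"]]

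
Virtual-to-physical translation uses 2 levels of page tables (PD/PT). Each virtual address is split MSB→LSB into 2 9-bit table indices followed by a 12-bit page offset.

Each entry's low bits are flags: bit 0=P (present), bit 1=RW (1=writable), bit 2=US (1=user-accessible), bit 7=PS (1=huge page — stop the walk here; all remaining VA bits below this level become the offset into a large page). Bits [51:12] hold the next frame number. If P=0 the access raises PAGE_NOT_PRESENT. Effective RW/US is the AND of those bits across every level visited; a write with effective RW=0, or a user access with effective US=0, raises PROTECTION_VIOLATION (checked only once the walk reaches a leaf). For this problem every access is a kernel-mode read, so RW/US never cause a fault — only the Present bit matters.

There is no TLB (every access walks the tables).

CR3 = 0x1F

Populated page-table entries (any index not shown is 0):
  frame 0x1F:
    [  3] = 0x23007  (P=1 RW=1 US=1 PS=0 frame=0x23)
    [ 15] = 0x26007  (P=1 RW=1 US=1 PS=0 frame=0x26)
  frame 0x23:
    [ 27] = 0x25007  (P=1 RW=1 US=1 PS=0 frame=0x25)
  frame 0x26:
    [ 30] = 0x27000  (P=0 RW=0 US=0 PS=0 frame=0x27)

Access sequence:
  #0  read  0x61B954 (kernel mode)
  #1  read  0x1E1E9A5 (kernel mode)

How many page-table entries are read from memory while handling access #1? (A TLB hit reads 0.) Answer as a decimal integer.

Walk each access:
#0 VA=0x61B954 (r,kernel):
  [0] read 0x1F idx=3: raw=0x23007 flags P=1 W=1 U=1 S=0
  [1] read 0x23 idx=27: raw=0x25007 flags P=1 W=1 U=1 S=0
  ⇒ phys 0x25954  [2 reads]
#1 VA=0x1E1E9A5 (r,kernel):
  [0] read 0x1F idx=15: raw=0x26007 flags P=1 W=1 U=1 S=0
  [1] read 0x26 idx=30: raw=0x27000 flags P=0 W=0 U=0 S=0
  ⇒ fault: PAGE_NOT_PRESENT  — 2 lookups

Entries read for #1: 2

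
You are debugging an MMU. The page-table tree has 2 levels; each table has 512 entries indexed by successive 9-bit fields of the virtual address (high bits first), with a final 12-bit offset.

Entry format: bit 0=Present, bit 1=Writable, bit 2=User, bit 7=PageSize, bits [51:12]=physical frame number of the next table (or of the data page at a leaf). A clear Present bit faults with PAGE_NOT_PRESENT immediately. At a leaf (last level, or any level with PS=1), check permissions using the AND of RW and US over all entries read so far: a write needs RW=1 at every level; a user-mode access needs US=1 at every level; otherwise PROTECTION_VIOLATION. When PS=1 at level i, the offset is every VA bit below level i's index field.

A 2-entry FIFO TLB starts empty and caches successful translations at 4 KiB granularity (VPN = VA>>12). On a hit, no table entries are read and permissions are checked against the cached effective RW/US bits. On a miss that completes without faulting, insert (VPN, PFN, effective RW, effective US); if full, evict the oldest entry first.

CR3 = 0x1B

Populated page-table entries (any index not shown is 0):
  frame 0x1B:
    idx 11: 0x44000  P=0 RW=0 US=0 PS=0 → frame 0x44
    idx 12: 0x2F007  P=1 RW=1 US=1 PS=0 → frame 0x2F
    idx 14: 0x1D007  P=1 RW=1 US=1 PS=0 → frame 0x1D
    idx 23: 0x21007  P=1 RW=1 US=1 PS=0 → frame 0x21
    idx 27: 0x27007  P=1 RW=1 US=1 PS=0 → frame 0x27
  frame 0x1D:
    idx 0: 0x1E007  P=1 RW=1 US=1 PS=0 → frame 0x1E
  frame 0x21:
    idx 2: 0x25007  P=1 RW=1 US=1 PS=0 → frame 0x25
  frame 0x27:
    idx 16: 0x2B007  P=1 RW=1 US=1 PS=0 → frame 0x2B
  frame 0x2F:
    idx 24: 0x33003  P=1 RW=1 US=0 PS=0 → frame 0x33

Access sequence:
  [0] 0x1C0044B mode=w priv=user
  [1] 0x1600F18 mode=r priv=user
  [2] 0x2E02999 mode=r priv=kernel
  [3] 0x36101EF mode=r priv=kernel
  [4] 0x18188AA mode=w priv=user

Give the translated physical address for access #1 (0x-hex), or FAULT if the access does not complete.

Trace:
#0 VA=0x1C0044B (w,user):
  L0 @0x1B[14] → 0x1D007  P=1,RW=1,US=1,PS=0
  L1 @0x1D[0] → 0x1E007  P=1,RW=1,US=1,PS=0
  → PA=0x1E44B  (2 entries read)
#1 VA=0x1600F18 (r,user):
  L0 @0x1B[11] → 0x44000  P=0,RW=0,US=0,PS=0
  → PAGE_NOT_PRESENT  (1 entries read)
#2 VA=0x2E02999 (r,kernel):
  L0 @0x1B[23] → 0x21007  P=1,RW=1,US=1,PS=0
  L1 @0x21[2] → 0x25007  P=1,RW=1,US=1,PS=0
  → PA=0x25999  (2 entries read)
#3 VA=0x36101EF (r,kernel):
  L0 @0x1B[27] → 0x27007  P=1,RW=1,US=1,PS=0
  L1 @0x27[16] → 0x2B007  P=1,RW=1,US=1,PS=0
  → PA=0x2B1EF  (2 entries read)
#4 VA=0x18188AA (w,user):
  L0 @0x1B[12] → 0x2F007  P=1,RW=1,US=1,PS=0
  L1 @0x2F[24] → 0x33003  P=1,RW=1,US=0,PS=0
  → PROTECTION_VIOLATION  (2 entries read)

Access #1 PA: FAULT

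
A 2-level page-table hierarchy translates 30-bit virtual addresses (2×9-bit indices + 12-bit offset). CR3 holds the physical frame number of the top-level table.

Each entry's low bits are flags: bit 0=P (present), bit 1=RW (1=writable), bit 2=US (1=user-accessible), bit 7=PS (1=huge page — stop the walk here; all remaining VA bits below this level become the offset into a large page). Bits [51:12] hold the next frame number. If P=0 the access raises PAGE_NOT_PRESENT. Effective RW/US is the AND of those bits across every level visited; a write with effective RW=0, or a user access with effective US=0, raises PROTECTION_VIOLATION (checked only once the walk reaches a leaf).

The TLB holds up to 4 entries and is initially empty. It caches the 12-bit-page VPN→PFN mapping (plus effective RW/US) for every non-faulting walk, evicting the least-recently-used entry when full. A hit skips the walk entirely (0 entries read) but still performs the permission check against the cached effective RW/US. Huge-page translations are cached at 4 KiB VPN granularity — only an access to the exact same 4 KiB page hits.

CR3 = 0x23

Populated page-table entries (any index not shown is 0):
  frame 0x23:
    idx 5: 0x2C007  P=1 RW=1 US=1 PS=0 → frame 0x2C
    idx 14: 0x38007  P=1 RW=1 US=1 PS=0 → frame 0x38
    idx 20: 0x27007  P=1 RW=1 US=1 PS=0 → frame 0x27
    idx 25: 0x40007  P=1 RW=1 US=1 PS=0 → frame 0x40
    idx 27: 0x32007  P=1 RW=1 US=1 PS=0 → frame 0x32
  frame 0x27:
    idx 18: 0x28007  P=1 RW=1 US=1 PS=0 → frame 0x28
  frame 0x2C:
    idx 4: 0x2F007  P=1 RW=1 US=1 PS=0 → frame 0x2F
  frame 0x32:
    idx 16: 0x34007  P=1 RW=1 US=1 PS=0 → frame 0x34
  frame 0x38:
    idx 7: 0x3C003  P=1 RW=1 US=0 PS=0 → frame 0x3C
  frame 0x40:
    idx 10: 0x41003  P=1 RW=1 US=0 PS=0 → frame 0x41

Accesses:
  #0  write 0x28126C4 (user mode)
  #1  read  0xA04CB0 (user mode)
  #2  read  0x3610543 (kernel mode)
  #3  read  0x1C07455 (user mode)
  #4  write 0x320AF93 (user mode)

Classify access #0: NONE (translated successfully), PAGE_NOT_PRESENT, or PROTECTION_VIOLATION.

Walk each access:
#0 VA=0x28126C4 (w,user):
  L0 @0x23[20] → 0x27007  P=1,RW=1,US=1,PS=0
  L1 @0x27[18] → 0x28007  P=1,RW=1,US=1,PS=0
  ✓ 0x286C4  — 2 lookups
#1 VA=0xA04CB0 (r,user):
  L0 @0x23[5] → 0x2C007  P=1,RW=1,US=1,PS=0
  L1 @0x2C[4] → 0x2F007  P=1,RW=1,US=1,PS=0
  ✓ 0x2FCB0  — 2 lookups
#2 VA=0x3610543 (r,kernel):
  L0 @0x23[27] → 0x32007  P=1,RW=1,US=1,PS=0
  L1 @0x32[16] → 0x34007  P=1,RW=1,US=1,PS=0
  ✓ 0x34543  — 2 lookups
#3 VA=0x1C07455 (r,user):
  L0 @0x23[14] → 0x38007  P=1,RW=1,US=1,PS=0
  L1 @0x38[7] → 0x3C003  P=1,RW=1,US=0,PS=0
  → PROTECTION_VIOLATION  (2 entries read)
#4 VA=0x320AF93 (w,user):
  L0 @0x23[25] → 0x40007  P=1,RW=1,US=1,PS=0
  L1 @0x40[10] → 0x41003  P=1,RW=1,US=0,PS=0
  → PROTECTION_VIOLATION  (2 entries read)

Access #0 fault: NONE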